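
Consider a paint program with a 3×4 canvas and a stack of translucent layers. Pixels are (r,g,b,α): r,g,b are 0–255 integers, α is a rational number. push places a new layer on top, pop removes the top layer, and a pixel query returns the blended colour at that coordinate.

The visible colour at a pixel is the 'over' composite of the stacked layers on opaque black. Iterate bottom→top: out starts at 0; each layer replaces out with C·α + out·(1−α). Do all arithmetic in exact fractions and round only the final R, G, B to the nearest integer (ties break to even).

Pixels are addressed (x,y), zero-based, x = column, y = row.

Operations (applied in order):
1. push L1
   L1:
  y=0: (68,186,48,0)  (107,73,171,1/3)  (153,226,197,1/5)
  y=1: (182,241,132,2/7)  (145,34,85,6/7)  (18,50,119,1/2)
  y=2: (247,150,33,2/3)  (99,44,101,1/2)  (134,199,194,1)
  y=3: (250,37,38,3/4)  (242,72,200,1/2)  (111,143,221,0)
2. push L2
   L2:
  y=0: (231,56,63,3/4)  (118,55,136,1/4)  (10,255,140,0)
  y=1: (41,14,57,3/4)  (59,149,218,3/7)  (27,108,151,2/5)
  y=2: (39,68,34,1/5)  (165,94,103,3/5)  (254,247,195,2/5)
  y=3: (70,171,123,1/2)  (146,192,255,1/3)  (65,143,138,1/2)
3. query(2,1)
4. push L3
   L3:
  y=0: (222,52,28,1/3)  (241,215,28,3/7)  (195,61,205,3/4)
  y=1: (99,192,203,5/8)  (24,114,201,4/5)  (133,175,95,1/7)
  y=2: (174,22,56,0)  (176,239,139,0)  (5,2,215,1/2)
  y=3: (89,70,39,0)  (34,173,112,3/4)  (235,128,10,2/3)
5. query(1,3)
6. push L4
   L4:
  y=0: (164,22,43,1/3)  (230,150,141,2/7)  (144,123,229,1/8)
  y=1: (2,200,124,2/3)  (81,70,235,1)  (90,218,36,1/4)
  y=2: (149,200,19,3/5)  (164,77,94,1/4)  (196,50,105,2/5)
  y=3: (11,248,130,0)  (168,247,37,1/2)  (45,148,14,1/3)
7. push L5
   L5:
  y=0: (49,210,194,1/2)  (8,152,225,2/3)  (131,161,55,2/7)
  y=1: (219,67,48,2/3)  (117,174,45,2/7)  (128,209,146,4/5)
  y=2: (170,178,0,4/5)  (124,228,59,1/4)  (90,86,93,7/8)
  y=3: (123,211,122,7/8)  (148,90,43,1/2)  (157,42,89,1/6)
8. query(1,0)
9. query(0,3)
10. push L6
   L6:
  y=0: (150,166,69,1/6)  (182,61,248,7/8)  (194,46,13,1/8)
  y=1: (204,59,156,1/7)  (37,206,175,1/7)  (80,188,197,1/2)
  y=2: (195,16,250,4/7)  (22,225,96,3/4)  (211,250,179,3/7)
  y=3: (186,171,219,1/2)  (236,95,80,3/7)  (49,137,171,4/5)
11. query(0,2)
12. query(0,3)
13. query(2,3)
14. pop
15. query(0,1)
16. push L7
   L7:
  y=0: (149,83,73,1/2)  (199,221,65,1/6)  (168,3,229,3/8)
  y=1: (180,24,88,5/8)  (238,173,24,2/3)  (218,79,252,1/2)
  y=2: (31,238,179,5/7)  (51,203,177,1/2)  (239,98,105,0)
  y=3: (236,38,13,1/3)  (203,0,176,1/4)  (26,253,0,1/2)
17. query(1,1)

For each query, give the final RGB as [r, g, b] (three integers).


at x=2,y=1 over L1,L2:
after L1 α=1/2: [9, 25, 119/2]
after L2 α=2/5: [81/5, 291/5, 961/10]
= [16, 58, 96]

at x=1,y=3 over L1,L2,L3:
+L1 (α=1/2) → [121, 36, 100]
+L2 (α=1/3) → [388/3, 88, 455/3]
+L3 (α=3/4) → [347/6, 607/4, 1463/12]
= [58, 152, 122]

query (1,0) [L1,L2,L3,L4,L5] — begin 0,0,0
L1 α=1/3: [107/3, 73/3, 57]
L2 α=1/4: [225/4, 32, 307/4]
L3 α=3/7: [948/7, 773/7, 391/7]
L4 α=2/7: [7960/49, 5965/49, 3929/49]
L5 α=2/3: [8744/147, 20861/147, 25979/147]
rounded: [59, 142, 177]

(0,3) stack=L1,L2,L3,L4,L5; from [0,0,0]:
after L1 α=3/4: [375/2, 111/4, 57/2]
after L2 α=1/2: [515/4, 795/8, 303/4]
after L3 α=0: [515/4, 795/8, 303/4]
after L4 α=0: [515/4, 795/8, 303/4]
after L5 α=7/8: [3959/32, 12611/64, 3719/32]
→ [124, 197, 116]

at x=0,y=2 over L1,L2,L3,L4,L5,L6:
L1 α=2/3: [494/3, 100, 22]
L2 α=1/5: [2093/15, 468/5, 122/5]
L3 α=0: [2093/15, 468/5, 122/5]
L4 α=3/5: [10891/75, 3936/25, 529/25]
L5 α=4/5: [61891/375, 21736/125, 529/125]
L6 α=4/7: [159391/875, 73208/875, 126587/875]
rounded: [182, 84, 145]

(0,3) stack=L1,L2,L3,L4,L5,L6; from [0,0,0]:
L1 α=3/4: [375/2, 111/4, 57/2]
L2 α=1/2: [515/4, 795/8, 303/4]
L3 α=0: [515/4, 795/8, 303/4]
L4 α=0: [515/4, 795/8, 303/4]
L5 α=7/8: [3959/32, 12611/64, 3719/32]
L6 α=1/2: [9911/64, 23555/128, 10727/64]
rounded: [155, 184, 168]

at x=2,y=3 over L1,L2,L3,L4,L5,L6:
after L1 α=0: [0, 0, 0]
after L2 α=1/2: [65/2, 143/2, 69]
after L3 α=2/3: [335/2, 655/6, 89/3]
after L4 α=1/3: [380/3, 1099/9, 220/9]
after L5 α=1/6: [2371/18, 5873/54, 1901/54]
after L6 α=4/5: [5899/90, 7093/54, 38837/270]
= [66, 131, 144]

(0,1) stack=L1,L2,L3,L4,L5; from [0,0,0]:
+L1 (α=2/7) → [52, 482/7, 264/7]
+L2 (α=3/4) → [175/4, 194/7, 1461/28]
+L3 (α=5/8) → [2505/32, 3651/28, 32803/224]
+L4 (α=2/3) → [2633/96, 14851/84, 88355/672]
+L5 (α=2/3) → [44681/288, 26107/252, 152867/2016]
rounded: [155, 104, 76]

query (1,1) [L1,L2,L3,L4,L5,L7] — begin 0,0,0
+L1 (α=6/7) → [870/7, 204/7, 510/7]
+L2 (α=3/7) → [4719/49, 3945/49, 6618/49]
+L3 (α=4/5) → [9423/245, 26289/245, 46014/245]
+L4 (α=1) → [81, 70, 235]
+L5 (α=2/7) → [639/7, 698/7, 1265/7]
+L7 (α=2/3) → [3971/21, 1040/7, 1601/21]
= [189, 149, 76]


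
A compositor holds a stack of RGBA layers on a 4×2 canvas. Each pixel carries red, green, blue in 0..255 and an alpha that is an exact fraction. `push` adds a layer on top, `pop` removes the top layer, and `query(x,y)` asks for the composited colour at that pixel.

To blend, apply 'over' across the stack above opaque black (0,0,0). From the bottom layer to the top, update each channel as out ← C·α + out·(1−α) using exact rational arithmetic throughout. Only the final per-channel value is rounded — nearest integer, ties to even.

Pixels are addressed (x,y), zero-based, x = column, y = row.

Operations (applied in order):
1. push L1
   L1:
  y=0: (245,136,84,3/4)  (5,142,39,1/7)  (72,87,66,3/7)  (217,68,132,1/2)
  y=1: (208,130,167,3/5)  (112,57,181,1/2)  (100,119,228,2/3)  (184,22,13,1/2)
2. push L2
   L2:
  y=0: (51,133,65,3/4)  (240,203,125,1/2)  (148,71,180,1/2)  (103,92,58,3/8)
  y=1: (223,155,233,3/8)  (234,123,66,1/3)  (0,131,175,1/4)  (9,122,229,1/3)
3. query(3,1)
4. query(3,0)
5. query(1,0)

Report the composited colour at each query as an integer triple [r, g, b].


(3,1) stack=L1,L2; from [0,0,0]:
after L1 α=1/2: [92, 11, 13/2]
after L2 α=1/3: [193/3, 48, 242/3]
→ [64, 48, 81]

at x=3,y=0 over L1,L2:
+L1 (α=1/2) → [217/2, 34, 66]
+L2 (α=3/8) → [1703/16, 223/4, 63]
= [106, 56, 63]

(1,0) stack=L1,L2; from [0,0,0]:
after L1 α=1/7: [5/7, 142/7, 39/7]
after L2 α=1/2: [1685/14, 1563/14, 457/7]
rounded: [120, 112, 65]


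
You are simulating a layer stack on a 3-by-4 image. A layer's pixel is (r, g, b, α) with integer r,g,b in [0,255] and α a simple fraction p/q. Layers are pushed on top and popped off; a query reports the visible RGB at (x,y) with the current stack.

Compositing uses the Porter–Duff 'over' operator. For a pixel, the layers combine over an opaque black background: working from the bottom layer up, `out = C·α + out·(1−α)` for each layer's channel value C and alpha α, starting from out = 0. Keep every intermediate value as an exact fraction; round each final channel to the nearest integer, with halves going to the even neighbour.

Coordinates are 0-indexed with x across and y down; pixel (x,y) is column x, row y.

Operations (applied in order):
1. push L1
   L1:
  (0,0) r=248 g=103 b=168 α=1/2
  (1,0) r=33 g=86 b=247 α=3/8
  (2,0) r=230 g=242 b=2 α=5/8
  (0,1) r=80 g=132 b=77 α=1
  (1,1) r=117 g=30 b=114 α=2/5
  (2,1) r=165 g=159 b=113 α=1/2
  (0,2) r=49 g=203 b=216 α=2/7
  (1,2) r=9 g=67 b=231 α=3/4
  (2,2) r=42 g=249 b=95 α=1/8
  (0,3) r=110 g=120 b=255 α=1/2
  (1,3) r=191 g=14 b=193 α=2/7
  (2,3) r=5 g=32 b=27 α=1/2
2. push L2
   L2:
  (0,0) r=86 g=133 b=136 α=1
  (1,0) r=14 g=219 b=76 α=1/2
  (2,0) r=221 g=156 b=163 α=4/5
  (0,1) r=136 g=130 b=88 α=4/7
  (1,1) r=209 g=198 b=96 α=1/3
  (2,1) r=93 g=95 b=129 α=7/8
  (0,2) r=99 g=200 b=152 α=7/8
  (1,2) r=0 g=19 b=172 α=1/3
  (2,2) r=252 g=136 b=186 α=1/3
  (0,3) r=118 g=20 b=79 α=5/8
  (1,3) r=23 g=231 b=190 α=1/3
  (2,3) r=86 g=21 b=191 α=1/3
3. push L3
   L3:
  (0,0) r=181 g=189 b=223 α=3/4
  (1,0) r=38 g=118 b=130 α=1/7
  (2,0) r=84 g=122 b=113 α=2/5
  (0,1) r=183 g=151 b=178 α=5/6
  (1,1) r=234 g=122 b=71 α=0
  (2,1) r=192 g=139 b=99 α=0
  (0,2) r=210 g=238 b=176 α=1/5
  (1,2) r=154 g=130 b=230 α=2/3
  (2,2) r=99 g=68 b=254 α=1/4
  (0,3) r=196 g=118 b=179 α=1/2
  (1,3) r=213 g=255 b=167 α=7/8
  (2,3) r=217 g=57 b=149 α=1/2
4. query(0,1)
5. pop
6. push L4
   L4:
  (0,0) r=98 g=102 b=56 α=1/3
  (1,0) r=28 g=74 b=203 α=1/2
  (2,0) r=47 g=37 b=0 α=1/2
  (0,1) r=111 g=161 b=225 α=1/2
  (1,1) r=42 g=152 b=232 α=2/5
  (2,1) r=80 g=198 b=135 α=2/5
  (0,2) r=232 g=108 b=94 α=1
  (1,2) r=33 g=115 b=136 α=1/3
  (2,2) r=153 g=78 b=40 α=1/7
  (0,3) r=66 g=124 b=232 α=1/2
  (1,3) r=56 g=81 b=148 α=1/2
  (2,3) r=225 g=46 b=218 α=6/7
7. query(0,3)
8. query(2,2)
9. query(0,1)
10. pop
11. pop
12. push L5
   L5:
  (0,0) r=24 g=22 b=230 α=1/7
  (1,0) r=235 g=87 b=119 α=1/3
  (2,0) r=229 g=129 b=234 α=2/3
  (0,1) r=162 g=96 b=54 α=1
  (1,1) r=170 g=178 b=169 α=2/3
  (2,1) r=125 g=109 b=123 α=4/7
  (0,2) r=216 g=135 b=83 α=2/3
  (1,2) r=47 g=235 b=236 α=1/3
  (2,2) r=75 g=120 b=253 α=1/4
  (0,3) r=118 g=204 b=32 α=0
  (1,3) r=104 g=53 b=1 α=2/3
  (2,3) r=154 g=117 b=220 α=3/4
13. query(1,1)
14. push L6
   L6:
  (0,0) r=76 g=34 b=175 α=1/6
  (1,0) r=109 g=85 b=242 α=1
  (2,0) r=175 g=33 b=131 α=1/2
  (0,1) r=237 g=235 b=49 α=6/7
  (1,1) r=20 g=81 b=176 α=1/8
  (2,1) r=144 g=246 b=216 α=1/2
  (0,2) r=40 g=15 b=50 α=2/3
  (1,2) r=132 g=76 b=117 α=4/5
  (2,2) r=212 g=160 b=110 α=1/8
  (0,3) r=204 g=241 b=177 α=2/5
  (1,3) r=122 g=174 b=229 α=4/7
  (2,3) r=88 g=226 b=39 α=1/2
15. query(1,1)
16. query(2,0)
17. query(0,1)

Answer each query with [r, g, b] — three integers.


(0,1) stack=L1,L2,L3; from [0,0,0]:
after L1 α=1: [80, 132, 77]
after L2 α=4/7: [112, 916/7, 583/7]
after L3 α=5/6: [1027/6, 2067/14, 2271/14]
= [171, 148, 162]

query (0,3) [L1,L2,L4] — begin 0,0,0
+L1 (α=1/2) → [55, 60, 255/2]
+L2 (α=5/8) → [755/8, 35, 1555/16]
+L4 (α=1/2) → [1283/16, 159/2, 5267/32]
rounded: [80, 80, 165]

(2,2) stack=L1,L2,L4; from [0,0,0]:
L1 α=1/8: [21/4, 249/8, 95/8]
L2 α=1/3: [175/2, 793/12, 839/12]
L4 α=1/7: [678/7, 949/14, 919/14]
= [97, 68, 66]

(0,1) stack=L1,L2,L4; from [0,0,0]:
L1 α=1: [80, 132, 77]
L2 α=4/7: [112, 916/7, 583/7]
L4 α=1/2: [223/2, 2043/14, 1079/7]
→ [112, 146, 154]

at x=1,y=1 over L1,L5:
after L1 α=2/5: [234/5, 12, 228/5]
after L5 α=2/3: [1934/15, 368/3, 1918/15]
= [129, 123, 128]

(1,1) stack=L1,L5,L6; from [0,0,0]:
+L1 (α=2/5) → [234/5, 12, 228/5]
+L5 (α=2/3) → [1934/15, 368/3, 1918/15]
+L6 (α=1/8) → [6919/60, 2819/24, 8033/60]
= [115, 117, 134]

at x=2,y=0 over L1,L5,L6:
after L1 α=5/8: [575/4, 605/4, 5/4]
after L5 α=2/3: [2407/12, 1637/12, 1877/12]
after L6 α=1/2: [4507/24, 2033/24, 3449/24]
→ [188, 85, 144]

(0,1) stack=L1,L5,L6; from [0,0,0]:
after L1 α=1: [80, 132, 77]
after L5 α=1: [162, 96, 54]
after L6 α=6/7: [1584/7, 1506/7, 348/7]
→ [226, 215, 50]


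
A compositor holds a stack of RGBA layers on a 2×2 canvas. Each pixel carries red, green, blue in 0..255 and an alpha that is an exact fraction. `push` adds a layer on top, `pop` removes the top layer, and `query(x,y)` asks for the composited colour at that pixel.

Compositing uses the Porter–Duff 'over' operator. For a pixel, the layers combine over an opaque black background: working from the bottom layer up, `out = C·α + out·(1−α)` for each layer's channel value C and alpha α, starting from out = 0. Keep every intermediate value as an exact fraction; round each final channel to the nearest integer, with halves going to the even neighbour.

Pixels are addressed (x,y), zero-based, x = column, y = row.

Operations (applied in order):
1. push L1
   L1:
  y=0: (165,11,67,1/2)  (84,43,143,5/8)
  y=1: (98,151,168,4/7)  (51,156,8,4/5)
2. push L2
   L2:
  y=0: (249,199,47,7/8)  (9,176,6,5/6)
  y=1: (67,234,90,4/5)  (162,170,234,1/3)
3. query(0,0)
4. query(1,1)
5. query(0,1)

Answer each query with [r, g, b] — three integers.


query (0,0) [L1,L2] — begin 0,0,0
after L1 α=1/2: [165/2, 11/2, 67/2]
after L2 α=7/8: [3651/16, 2797/16, 725/16]
→ [228, 175, 45]

(1,1) stack=L1,L2; from [0,0,0]:
+L1 (α=4/5) → [204/5, 624/5, 32/5]
+L2 (α=1/3) → [406/5, 2098/15, 1234/15]
rounded: [81, 140, 82]

(0,1) stack=L1,L2; from [0,0,0]:
+L1 (α=4/7) → [56, 604/7, 96]
+L2 (α=4/5) → [324/5, 7156/35, 456/5]
rounded: [65, 204, 91]


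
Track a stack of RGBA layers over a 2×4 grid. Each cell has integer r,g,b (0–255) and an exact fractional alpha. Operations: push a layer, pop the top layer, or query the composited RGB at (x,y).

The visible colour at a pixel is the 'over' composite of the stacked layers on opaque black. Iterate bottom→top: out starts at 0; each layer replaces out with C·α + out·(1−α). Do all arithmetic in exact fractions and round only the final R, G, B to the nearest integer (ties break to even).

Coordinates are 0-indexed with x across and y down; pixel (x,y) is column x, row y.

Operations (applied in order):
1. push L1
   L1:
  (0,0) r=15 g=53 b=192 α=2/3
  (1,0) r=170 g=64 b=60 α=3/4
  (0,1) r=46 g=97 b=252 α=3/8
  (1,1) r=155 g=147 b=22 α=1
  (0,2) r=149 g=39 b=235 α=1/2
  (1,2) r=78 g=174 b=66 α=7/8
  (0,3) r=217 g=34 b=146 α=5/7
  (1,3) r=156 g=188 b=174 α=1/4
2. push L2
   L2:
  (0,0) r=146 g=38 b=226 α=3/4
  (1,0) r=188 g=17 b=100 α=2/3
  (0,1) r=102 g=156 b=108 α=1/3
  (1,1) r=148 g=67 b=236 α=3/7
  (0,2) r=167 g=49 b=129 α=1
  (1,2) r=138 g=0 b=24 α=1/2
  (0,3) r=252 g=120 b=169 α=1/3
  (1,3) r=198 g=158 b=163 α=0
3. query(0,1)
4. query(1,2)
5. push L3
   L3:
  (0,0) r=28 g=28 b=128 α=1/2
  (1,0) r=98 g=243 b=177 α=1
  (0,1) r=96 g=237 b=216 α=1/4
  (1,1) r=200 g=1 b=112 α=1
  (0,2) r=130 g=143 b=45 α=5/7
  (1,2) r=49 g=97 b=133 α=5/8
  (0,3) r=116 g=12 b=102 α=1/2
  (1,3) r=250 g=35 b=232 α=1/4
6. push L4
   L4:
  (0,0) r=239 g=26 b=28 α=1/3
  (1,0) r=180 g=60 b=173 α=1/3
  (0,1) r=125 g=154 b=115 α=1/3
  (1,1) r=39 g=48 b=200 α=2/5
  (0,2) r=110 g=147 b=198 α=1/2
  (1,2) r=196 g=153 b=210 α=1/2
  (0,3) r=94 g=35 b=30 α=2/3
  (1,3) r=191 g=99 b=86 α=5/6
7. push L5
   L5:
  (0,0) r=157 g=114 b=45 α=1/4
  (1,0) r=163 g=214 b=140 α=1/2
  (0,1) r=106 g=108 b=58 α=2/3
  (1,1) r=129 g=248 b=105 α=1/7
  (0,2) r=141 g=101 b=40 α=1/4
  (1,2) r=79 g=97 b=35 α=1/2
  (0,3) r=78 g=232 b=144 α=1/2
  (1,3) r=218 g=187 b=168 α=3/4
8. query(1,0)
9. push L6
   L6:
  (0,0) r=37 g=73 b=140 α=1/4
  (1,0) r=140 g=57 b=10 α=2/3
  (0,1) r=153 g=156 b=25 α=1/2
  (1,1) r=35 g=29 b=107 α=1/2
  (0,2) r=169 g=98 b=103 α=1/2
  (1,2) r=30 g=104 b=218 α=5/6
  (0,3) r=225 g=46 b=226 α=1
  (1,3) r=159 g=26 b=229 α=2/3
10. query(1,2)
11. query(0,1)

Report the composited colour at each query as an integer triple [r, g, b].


(0,1) stack=L1,L2; from [0,0,0]:
L1 α=3/8: [69/4, 291/8, 189/2]
L2 α=1/3: [91/2, 305/4, 99]
rounded: [46, 76, 99]

query (1,2) [L1,L2] — begin 0,0,0
L1 α=7/8: [273/4, 609/4, 231/4]
L2 α=1/2: [825/8, 609/8, 327/8]
= [103, 76, 41]

query (1,0) [L1,L2,L3,L4,L5] — begin 0,0,0
L1 α=3/4: [255/2, 48, 45]
L2 α=2/3: [1007/6, 82/3, 245/3]
L3 α=1: [98, 243, 177]
L4 α=1/3: [376/3, 182, 527/3]
L5 α=1/2: [865/6, 198, 947/6]
rounded: [144, 198, 158]

at x=1,y=2 over L1,L2,L3,L4,L5,L6:
+L1 (α=7/8) → [273/4, 609/4, 231/4]
+L2 (α=1/2) → [825/8, 609/8, 327/8]
+L3 (α=5/8) → [4435/64, 5707/64, 6301/64]
+L4 (α=1/2) → [16979/128, 15499/128, 19741/128]
+L5 (α=1/2) → [27091/256, 27915/256, 24221/256]
+L6 (α=5/6) → [65491/1536, 161035/1536, 101087/512]
→ [43, 105, 197]

at x=0,y=1 over L1,L2,L3,L4,L5,L6:
+L1 (α=3/8) → [69/4, 291/8, 189/2]
+L2 (α=1/3) → [91/2, 305/4, 99]
+L3 (α=1/4) → [465/8, 1863/16, 513/4]
+L4 (α=1/3) → [965/12, 3095/24, 743/6]
+L5 (α=2/3) → [3509/36, 8279/72, 1439/18]
+L6 (α=1/2) → [9017/72, 19511/144, 1889/36]
= [125, 135, 52]


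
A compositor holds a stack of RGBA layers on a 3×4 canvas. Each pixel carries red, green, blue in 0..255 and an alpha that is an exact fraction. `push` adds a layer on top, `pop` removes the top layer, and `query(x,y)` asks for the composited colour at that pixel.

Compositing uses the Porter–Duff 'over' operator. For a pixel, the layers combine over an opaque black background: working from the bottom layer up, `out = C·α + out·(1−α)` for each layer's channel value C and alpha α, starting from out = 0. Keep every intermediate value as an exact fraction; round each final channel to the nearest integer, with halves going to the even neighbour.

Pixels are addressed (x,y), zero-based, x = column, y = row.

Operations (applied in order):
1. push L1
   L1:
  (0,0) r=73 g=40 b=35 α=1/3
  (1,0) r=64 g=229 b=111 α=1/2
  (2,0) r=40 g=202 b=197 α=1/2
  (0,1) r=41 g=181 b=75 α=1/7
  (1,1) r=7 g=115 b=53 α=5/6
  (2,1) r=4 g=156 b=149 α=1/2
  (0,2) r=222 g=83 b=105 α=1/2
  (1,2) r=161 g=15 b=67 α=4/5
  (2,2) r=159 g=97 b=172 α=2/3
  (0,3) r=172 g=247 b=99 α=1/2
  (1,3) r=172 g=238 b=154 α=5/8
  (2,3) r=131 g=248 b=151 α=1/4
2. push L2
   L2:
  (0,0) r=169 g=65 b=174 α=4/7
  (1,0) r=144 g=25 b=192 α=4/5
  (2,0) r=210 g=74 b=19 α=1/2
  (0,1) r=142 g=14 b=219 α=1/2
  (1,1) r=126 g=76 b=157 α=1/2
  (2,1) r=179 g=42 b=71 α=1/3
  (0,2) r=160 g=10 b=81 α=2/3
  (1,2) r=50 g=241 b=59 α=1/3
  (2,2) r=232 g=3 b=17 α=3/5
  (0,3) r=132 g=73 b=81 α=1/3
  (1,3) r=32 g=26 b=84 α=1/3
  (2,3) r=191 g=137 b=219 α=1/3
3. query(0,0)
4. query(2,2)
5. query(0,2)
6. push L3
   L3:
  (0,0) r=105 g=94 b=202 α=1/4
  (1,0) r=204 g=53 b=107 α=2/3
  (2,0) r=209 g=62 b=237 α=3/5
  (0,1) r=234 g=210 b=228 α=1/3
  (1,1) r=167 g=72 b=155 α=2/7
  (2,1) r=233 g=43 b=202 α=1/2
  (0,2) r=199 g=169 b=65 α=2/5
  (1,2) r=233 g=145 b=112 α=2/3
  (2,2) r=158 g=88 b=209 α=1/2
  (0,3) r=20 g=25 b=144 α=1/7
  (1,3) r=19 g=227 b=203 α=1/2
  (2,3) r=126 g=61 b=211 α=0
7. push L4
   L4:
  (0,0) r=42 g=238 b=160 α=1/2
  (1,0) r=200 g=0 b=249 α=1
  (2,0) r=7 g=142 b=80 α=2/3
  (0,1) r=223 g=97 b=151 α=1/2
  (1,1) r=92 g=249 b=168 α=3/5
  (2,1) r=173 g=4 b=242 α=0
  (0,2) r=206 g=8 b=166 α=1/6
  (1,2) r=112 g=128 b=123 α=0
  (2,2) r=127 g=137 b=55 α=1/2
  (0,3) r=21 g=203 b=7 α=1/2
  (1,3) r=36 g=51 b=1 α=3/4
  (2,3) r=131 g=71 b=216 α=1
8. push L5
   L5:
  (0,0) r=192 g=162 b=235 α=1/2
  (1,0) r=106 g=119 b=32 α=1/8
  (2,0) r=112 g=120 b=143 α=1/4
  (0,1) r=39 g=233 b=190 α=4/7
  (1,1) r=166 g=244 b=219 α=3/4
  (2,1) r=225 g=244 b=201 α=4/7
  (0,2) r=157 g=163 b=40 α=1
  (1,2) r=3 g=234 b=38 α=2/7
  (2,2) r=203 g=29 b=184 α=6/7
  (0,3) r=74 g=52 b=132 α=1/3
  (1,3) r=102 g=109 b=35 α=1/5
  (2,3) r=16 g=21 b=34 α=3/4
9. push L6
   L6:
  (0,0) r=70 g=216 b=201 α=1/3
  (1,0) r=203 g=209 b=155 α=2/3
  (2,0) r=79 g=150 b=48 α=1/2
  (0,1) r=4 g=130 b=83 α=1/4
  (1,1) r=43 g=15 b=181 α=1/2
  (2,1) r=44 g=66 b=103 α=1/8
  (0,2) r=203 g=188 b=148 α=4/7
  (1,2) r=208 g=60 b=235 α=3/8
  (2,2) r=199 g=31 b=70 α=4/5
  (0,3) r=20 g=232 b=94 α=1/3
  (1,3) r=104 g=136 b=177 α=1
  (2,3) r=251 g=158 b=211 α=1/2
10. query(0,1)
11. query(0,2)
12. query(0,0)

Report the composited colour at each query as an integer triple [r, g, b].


at x=0,y=0 over L1,L2:
L1 α=1/3: [73/3, 40/3, 35/3]
L2 α=4/7: [107, 300/7, 731/7]
= [107, 43, 104]

at x=2,y=2 over L1,L2:
+L1 (α=2/3) → [106, 194/3, 344/3]
+L2 (α=3/5) → [908/5, 83/3, 841/15]
= [182, 28, 56]

query (0,2) [L1,L2] — begin 0,0,0
+L1 (α=1/2) → [111, 83/2, 105/2]
+L2 (α=2/3) → [431/3, 41/2, 143/2]
= [144, 20, 72]

at x=0,y=1 over L1,L2,L3,L4,L5,L6:
after L1 α=1/7: [41/7, 181/7, 75/7]
after L2 α=1/2: [1035/14, 279/14, 804/7]
after L3 α=1/3: [891/7, 583/7, 1068/7]
after L4 α=1/2: [1226/7, 631/7, 2125/14]
after L5 α=4/7: [4770/49, 8417/49, 17015/98]
after L6 α=1/4: [7253/98, 31621/196, 59179/392]
→ [74, 161, 151]

query (0,2) [L1,L2,L3,L4,L5,L6] — begin 0,0,0
+L1 (α=1/2) → [111, 83/2, 105/2]
+L2 (α=2/3) → [431/3, 41/2, 143/2]
+L3 (α=2/5) → [829/5, 799/10, 689/10]
+L4 (α=1/6) → [345/2, 815/12, 1021/12]
+L5 (α=1) → [157, 163, 40]
+L6 (α=4/7) → [1283/7, 1241/7, 712/7]
= [183, 177, 102]

(0,0) stack=L1,L2,L3,L4,L5,L6; from [0,0,0]:
+L1 (α=1/3) → [73/3, 40/3, 35/3]
+L2 (α=4/7) → [107, 300/7, 731/7]
+L3 (α=1/4) → [213/2, 779/14, 3607/28]
+L4 (α=1/2) → [297/4, 4111/28, 8087/56]
+L5 (α=1/2) → [1065/8, 8647/56, 21247/112]
+L6 (α=1/3) → [1345/12, 14695/84, 32503/168]
→ [112, 175, 193]


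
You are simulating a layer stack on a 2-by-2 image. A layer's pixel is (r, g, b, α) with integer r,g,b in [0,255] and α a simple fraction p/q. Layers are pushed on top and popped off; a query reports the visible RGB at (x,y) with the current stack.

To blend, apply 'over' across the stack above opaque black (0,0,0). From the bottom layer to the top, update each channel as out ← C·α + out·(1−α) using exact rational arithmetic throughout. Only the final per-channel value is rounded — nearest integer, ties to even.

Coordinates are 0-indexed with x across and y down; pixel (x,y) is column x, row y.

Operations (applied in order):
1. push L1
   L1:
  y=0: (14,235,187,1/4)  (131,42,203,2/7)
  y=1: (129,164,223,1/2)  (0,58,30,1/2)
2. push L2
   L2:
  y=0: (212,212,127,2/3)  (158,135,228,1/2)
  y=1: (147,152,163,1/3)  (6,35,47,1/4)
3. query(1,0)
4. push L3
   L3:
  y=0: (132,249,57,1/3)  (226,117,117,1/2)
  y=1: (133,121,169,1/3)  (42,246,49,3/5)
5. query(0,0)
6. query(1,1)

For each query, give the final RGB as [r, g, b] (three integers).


at x=1,y=0 over L1,L2:
+L1 (α=2/7) → [262/7, 12, 58]
+L2 (α=1/2) → [684/7, 147/2, 143]
→ [98, 74, 143]

query (0,0) [L1,L2,L3] — begin 0,0,0
+L1 (α=1/4) → [7/2, 235/4, 187/4]
+L2 (α=2/3) → [285/2, 1931/12, 401/4]
+L3 (α=1/3) → [139, 3425/18, 515/6]
rounded: [139, 190, 86]

query (1,1) [L1,L2,L3] — begin 0,0,0
after L1 α=1/2: [0, 29, 15]
after L2 α=1/4: [3/2, 61/2, 23]
after L3 α=3/5: [129/5, 799/5, 193/5]
rounded: [26, 160, 39]


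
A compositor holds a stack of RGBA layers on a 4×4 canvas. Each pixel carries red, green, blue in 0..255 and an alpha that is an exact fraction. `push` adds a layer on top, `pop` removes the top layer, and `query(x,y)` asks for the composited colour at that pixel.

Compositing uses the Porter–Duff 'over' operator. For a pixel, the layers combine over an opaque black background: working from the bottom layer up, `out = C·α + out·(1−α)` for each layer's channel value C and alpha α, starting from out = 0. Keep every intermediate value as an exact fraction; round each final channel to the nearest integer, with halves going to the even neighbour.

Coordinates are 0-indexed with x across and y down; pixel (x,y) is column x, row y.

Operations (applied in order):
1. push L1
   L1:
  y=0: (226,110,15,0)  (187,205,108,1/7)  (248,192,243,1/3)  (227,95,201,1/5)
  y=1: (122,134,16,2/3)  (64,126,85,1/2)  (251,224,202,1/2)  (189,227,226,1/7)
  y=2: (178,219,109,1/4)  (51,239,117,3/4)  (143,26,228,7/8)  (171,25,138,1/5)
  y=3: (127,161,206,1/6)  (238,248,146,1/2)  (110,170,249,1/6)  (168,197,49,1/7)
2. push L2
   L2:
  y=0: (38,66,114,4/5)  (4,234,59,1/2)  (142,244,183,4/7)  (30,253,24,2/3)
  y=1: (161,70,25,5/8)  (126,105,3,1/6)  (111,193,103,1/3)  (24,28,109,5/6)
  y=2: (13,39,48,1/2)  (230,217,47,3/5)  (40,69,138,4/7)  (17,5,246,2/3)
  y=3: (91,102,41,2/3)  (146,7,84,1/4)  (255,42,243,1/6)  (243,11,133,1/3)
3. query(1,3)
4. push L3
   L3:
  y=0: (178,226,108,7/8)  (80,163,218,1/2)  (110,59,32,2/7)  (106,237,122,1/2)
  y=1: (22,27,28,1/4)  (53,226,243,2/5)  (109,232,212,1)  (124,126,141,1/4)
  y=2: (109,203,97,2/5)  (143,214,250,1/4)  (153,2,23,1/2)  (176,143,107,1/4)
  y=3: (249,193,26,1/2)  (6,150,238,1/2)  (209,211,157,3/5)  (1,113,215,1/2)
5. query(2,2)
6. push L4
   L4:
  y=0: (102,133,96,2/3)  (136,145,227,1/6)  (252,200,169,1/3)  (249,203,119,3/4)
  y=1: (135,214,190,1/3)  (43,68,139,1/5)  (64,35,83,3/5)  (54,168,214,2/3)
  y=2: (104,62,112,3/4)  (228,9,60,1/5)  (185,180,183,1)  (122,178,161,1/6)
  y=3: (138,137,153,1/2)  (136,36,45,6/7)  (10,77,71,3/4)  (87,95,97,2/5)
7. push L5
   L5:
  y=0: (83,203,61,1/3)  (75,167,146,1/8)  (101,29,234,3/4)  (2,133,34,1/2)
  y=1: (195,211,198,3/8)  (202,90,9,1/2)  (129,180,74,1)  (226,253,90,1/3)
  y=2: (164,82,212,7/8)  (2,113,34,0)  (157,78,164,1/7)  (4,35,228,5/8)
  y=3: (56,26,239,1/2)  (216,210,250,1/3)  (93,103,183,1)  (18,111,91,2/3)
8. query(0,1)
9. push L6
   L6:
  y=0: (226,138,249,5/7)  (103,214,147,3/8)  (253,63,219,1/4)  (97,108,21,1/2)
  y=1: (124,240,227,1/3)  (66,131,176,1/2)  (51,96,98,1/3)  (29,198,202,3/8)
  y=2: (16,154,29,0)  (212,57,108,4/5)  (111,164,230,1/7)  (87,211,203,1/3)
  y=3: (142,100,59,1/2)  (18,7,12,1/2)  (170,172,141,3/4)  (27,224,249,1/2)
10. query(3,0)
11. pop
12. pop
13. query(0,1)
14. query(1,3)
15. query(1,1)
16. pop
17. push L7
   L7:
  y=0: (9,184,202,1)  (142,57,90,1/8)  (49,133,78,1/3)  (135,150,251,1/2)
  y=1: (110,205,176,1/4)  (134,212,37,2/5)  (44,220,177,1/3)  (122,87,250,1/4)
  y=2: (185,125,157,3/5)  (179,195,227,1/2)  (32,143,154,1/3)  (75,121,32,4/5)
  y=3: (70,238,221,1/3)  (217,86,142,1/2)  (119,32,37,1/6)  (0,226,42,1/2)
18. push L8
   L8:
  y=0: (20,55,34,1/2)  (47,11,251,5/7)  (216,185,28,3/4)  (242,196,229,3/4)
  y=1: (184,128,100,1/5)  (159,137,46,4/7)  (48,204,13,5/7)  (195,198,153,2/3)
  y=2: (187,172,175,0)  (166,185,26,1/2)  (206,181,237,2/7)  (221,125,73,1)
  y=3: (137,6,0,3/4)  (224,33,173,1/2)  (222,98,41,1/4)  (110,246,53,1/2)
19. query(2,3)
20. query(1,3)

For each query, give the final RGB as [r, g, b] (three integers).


at x=1,y=3 over L1,L2:
L1 α=1/2: [119, 124, 73]
L2 α=1/4: [503/4, 379/4, 303/4]
rounded: [126, 95, 76]

(2,2) stack=L1,L2,L3; from [0,0,0]:
after L1 α=7/8: [1001/8, 91/4, 399/2]
after L2 α=4/7: [4283/56, 1377/28, 2301/14]
after L3 α=1/2: [12851/112, 1433/56, 2623/28]
→ [115, 26, 94]

query (0,1) [L1,L2,L3,L4,L5] — begin 0,0,0
after L1 α=2/3: [244/3, 268/3, 32/3]
after L2 α=5/8: [1049/8, 309/4, 157/8]
after L3 α=1/4: [3323/32, 1035/16, 695/32]
after L4 α=1/3: [5483/48, 2747/24, 1245/16]
after L5 α=3/8: [55495/384, 28927/192, 15729/128]
→ [145, 151, 123]

at x=3,y=0 over L1,L2,L3,L4,L5,L6:
+L1 (α=1/5) → [227/5, 19, 201/5]
+L2 (α=2/3) → [527/15, 175, 147/5]
+L3 (α=1/2) → [2117/30, 206, 757/10]
+L4 (α=3/4) → [24527/120, 815/4, 4327/40]
+L5 (α=1/2) → [24767/240, 1347/8, 5687/80]
+L6 (α=1/2) → [48047/480, 2211/16, 7367/160]
rounded: [100, 138, 46]

at x=0,y=1 over L1,L2,L3,L4:
+L1 (α=2/3) → [244/3, 268/3, 32/3]
+L2 (α=5/8) → [1049/8, 309/4, 157/8]
+L3 (α=1/4) → [3323/32, 1035/16, 695/32]
+L4 (α=1/3) → [5483/48, 2747/24, 1245/16]
→ [114, 114, 78]

(1,3) stack=L1,L2,L3,L4; from [0,0,0]:
L1 α=1/2: [119, 124, 73]
L2 α=1/4: [503/4, 379/4, 303/4]
L3 α=1/2: [527/8, 979/8, 1255/8]
L4 α=6/7: [7055/56, 2707/56, 3415/56]
= [126, 48, 61]

query (1,1) [L1,L2,L3,L4] — begin 0,0,0
L1 α=1/2: [32, 63, 85/2]
L2 α=1/6: [143/3, 70, 431/12]
L3 α=2/5: [249/5, 662/5, 475/4]
L4 α=1/5: [1211/25, 2988/25, 614/5]
= [48, 120, 123]

(2,3) stack=L1,L2,L3,L7,L8; from [0,0,0]:
+L1 (α=1/6) → [55/3, 85/3, 83/2]
+L2 (α=1/6) → [520/9, 551/18, 901/12]
+L3 (α=3/5) → [6683/45, 6248/45, 3727/30]
+L7 (α=1/6) → [3877/27, 3268/27, 3949/36]
+L8 (α=1/4) → [5875/36, 2075/18, 4441/48]
= [163, 115, 93]

at x=1,y=3 over L1,L2,L3,L7,L8:
L1 α=1/2: [119, 124, 73]
L2 α=1/4: [503/4, 379/4, 303/4]
L3 α=1/2: [527/8, 979/8, 1255/8]
L7 α=1/2: [2263/16, 1667/16, 2391/16]
L8 α=1/2: [5847/32, 2195/32, 5159/32]
→ [183, 69, 161]


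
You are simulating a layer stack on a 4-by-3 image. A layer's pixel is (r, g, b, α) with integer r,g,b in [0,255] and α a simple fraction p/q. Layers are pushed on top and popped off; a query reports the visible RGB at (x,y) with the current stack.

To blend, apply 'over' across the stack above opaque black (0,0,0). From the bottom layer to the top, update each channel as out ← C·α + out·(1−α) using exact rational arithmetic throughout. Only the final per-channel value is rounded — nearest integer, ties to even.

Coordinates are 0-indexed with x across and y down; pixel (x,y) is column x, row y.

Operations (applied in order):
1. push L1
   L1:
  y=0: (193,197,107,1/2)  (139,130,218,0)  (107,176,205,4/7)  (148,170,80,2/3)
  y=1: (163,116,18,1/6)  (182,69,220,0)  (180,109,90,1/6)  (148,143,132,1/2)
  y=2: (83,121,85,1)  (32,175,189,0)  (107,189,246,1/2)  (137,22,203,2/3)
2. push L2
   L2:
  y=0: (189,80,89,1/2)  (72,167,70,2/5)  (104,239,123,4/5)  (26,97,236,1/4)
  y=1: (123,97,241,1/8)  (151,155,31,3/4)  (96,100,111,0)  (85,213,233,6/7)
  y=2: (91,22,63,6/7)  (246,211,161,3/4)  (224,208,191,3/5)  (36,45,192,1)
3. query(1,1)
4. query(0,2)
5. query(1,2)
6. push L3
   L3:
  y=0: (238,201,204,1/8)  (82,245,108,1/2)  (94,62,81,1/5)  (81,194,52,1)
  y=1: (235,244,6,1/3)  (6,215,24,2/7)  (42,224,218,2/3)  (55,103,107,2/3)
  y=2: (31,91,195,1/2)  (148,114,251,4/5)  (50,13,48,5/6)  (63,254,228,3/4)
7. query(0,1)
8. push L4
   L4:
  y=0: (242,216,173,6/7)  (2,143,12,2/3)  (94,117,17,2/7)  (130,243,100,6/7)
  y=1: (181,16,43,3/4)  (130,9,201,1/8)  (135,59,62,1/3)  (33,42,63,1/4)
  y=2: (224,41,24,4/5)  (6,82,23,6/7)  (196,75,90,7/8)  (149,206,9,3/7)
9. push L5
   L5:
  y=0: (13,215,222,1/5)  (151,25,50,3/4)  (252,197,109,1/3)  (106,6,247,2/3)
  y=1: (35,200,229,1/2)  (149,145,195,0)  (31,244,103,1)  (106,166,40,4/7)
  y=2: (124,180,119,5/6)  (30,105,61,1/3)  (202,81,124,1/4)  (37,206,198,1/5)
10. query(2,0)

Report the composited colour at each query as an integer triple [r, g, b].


query (1,1) [L1,L2] — begin 0,0,0
after L1 α=0: [0, 0, 0]
after L2 α=3/4: [453/4, 465/4, 93/4]
rounded: [113, 116, 23]

(0,2) stack=L1,L2; from [0,0,0]:
+L1 (α=1) → [83, 121, 85]
+L2 (α=6/7) → [629/7, 253/7, 463/7]
rounded: [90, 36, 66]

(1,2) stack=L1,L2; from [0,0,0]:
+L1 (α=0) → [0, 0, 0]
+L2 (α=3/4) → [369/2, 633/4, 483/4]
= [184, 158, 121]

at x=0,y=1 over L1,L2,L3:
+L1 (α=1/6) → [163/6, 58/3, 3]
+L2 (α=1/8) → [1879/48, 697/24, 131/4]
+L3 (α=1/3) → [7519/72, 3625/36, 143/6]
→ [104, 101, 24]

query (2,0) [L1,L2,L3,L4,L5] — begin 0,0,0
after L1 α=4/7: [428/7, 704/7, 820/7]
after L2 α=4/5: [668/7, 7396/35, 4264/35]
after L3 α=1/5: [666/7, 31754/175, 19891/175]
after L4 α=2/7: [4646/49, 39944/245, 21081/245]
after L5 α=1/3: [21640/147, 128153/735, 68867/735]
= [147, 174, 94]


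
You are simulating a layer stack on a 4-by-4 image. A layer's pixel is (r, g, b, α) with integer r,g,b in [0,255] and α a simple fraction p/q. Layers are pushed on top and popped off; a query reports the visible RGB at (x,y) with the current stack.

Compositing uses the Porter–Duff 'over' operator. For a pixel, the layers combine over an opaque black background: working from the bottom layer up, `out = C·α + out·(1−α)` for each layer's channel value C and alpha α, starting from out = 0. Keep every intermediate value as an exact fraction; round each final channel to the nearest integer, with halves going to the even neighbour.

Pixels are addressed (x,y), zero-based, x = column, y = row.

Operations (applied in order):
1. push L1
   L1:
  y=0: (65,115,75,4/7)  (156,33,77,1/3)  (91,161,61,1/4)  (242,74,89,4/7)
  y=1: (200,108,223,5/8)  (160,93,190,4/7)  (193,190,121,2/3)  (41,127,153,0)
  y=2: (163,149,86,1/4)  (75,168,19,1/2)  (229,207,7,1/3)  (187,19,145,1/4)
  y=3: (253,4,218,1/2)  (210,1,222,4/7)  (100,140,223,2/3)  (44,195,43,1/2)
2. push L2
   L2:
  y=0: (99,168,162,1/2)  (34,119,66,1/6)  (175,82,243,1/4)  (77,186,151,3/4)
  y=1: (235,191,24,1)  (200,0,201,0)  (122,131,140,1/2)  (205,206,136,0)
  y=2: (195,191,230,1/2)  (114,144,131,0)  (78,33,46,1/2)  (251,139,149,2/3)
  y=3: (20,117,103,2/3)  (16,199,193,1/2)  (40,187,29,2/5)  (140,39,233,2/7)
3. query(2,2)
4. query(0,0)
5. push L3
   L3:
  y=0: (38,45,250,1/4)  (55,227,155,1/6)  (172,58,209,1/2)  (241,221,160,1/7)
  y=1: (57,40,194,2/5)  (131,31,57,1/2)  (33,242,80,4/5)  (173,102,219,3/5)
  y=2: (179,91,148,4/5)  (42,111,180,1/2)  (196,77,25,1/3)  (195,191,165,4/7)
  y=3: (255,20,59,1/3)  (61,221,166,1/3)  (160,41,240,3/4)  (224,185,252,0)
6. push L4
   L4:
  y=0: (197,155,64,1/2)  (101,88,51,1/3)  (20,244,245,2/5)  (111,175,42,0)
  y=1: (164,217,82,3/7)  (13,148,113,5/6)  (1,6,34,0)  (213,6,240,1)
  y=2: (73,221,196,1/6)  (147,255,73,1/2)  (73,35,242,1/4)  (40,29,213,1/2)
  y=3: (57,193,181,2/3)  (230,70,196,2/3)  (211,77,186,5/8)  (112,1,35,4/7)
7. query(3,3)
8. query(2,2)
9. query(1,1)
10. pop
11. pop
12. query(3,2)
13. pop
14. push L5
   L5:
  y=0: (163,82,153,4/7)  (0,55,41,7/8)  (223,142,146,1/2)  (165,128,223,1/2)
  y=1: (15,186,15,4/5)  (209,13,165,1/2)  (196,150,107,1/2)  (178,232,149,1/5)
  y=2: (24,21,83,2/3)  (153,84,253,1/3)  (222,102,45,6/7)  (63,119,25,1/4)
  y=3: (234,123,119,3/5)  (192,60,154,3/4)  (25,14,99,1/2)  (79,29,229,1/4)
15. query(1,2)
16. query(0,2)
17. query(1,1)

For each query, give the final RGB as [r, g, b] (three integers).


query (2,2) [L1,L2] — begin 0,0,0
+L1 (α=1/3) → [229/3, 69, 7/3]
+L2 (α=1/2) → [463/6, 51, 145/6]
→ [77, 51, 24]

(0,0) stack=L1,L2; from [0,0,0]:
+L1 (α=4/7) → [260/7, 460/7, 300/7]
+L2 (α=1/2) → [953/14, 818/7, 717/7]
→ [68, 117, 102]

query (3,3) [L1,L2,L3,L4] — begin 0,0,0
L1 α=1/2: [22, 195/2, 43/2]
L2 α=2/7: [390/7, 1131/14, 1147/14]
L3 α=0: [390/7, 1131/14, 1147/14]
L4 α=4/7: [4306/49, 3449/98, 5401/98]
→ [88, 35, 55]

(2,2) stack=L1,L2,L3,L4; from [0,0,0]:
after L1 α=1/3: [229/3, 69, 7/3]
after L2 α=1/2: [463/6, 51, 145/6]
after L3 α=1/3: [1051/9, 179/3, 220/9]
after L4 α=1/4: [635/6, 107/2, 473/6]
= [106, 54, 79]

query (1,1) [L1,L2,L3,L4] — begin 0,0,0
L1 α=4/7: [640/7, 372/7, 760/7]
L2 α=0: [640/7, 372/7, 760/7]
L3 α=1/2: [1557/14, 589/14, 1159/14]
L4 α=5/6: [2467/84, 10949/84, 3023/28]
rounded: [29, 130, 108]

query (3,2) [L1,L2] — begin 0,0,0
after L1 α=1/4: [187/4, 19/4, 145/4]
after L2 α=2/3: [2195/12, 377/4, 1337/12]
rounded: [183, 94, 111]

at x=1,y=2 over L1,L5:
after L1 α=1/2: [75/2, 84, 19/2]
after L5 α=1/3: [76, 84, 272/3]
= [76, 84, 91]

at x=0,y=2 over L1,L5:
after L1 α=1/4: [163/4, 149/4, 43/2]
after L5 α=2/3: [355/12, 317/12, 125/2]
rounded: [30, 26, 62]

(1,1) stack=L1,L5; from [0,0,0]:
+L1 (α=4/7) → [640/7, 372/7, 760/7]
+L5 (α=1/2) → [2103/14, 463/14, 1915/14]
→ [150, 33, 137]


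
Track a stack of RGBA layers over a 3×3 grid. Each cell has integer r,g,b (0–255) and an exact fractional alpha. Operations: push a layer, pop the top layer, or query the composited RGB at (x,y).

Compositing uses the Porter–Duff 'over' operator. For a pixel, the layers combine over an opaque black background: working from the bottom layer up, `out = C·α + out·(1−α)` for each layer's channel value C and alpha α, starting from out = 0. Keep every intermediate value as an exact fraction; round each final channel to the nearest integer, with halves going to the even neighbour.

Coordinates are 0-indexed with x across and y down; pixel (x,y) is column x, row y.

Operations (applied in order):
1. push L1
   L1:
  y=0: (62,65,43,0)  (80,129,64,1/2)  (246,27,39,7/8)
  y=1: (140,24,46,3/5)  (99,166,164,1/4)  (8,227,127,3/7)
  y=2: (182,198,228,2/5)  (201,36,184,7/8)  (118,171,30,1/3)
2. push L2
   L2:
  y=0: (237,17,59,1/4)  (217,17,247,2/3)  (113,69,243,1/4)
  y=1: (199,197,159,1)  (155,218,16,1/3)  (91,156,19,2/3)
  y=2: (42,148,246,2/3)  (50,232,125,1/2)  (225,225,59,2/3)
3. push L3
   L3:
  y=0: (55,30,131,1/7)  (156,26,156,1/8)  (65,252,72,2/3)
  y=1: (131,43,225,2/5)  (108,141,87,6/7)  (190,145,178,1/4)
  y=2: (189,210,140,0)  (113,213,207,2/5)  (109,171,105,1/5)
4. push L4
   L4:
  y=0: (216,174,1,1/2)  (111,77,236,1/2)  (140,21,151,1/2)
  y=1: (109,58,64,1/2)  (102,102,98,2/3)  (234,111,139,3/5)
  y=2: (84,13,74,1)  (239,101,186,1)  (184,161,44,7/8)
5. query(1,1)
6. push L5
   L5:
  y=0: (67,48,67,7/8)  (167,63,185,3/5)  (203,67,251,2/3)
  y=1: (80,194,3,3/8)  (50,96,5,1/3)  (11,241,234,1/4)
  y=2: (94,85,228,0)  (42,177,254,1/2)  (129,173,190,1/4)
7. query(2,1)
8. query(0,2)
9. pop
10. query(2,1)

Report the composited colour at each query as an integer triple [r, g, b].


(1,1) stack=L1,L2,L3,L4; from [0,0,0]:
L1 α=1/4: [99/4, 83/2, 41]
L2 α=1/3: [409/6, 301/3, 98/3]
L3 α=6/7: [4297/42, 2839/21, 1664/21]
L4 α=2/3: [12865/126, 7123/63, 5780/63]
= [102, 113, 92]

query (2,1) [L1,L2,L3,L4,L5] — begin 0,0,0
+L1 (α=3/7) → [24/7, 681/7, 381/7]
+L2 (α=2/3) → [1298/21, 955/7, 647/21]
+L3 (α=1/4) → [657/7, 970/7, 1893/28]
+L4 (α=3/5) → [6228/35, 4271/35, 7731/70]
+L5 (α=1/4) → [19069/140, 5312/35, 39573/280]
→ [136, 152, 141]

at x=0,y=2 over L1,L2,L3,L4,L5:
+L1 (α=2/5) → [364/5, 396/5, 456/5]
+L2 (α=2/3) → [784/15, 1876/15, 972/5]
+L3 (α=0) → [784/15, 1876/15, 972/5]
+L4 (α=1) → [84, 13, 74]
+L5 (α=0) → [84, 13, 74]
= [84, 13, 74]

query (2,1) [L1,L2,L3,L4] — begin 0,0,0
after L1 α=3/7: [24/7, 681/7, 381/7]
after L2 α=2/3: [1298/21, 955/7, 647/21]
after L3 α=1/4: [657/7, 970/7, 1893/28]
after L4 α=3/5: [6228/35, 4271/35, 7731/70]
→ [178, 122, 110]


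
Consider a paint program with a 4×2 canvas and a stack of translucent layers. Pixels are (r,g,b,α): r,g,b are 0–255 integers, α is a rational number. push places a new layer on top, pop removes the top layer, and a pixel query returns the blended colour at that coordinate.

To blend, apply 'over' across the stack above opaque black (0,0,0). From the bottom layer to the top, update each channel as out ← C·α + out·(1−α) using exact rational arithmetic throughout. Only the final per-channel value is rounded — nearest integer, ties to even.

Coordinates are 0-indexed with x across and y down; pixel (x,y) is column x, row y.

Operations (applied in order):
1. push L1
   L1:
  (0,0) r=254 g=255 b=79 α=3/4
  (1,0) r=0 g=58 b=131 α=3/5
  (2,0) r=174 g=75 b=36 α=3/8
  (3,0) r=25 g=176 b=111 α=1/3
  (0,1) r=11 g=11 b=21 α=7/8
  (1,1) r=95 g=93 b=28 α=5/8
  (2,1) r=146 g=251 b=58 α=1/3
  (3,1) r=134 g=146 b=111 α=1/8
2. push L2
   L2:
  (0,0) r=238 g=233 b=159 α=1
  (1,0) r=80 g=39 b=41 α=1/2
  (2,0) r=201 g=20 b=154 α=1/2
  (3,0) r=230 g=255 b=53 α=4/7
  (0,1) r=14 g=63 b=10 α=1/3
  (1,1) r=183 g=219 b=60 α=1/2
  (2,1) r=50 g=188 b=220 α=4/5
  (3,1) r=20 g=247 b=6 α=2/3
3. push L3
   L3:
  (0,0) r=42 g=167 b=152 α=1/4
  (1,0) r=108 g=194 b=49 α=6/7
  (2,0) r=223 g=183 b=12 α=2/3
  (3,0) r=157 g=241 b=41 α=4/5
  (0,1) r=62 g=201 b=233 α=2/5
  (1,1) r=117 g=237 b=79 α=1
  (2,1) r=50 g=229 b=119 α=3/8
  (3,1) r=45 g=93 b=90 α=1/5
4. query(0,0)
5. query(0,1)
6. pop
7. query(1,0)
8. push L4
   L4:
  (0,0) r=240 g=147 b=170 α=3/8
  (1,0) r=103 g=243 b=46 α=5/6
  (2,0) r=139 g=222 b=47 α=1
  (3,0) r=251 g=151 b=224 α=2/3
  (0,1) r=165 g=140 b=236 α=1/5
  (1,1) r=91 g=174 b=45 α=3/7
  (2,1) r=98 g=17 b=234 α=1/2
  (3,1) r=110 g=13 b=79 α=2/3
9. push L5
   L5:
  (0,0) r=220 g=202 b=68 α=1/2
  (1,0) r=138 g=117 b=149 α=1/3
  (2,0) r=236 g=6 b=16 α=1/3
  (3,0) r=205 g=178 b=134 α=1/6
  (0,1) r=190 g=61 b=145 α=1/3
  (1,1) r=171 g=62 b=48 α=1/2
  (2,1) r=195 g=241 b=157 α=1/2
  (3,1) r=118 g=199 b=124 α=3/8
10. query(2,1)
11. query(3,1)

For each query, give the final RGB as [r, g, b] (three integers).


(0,0) stack=L1,L2,L3; from [0,0,0]:
L1 α=3/4: [381/2, 765/4, 237/4]
L2 α=1: [238, 233, 159]
L3 α=1/4: [189, 433/2, 629/4]
→ [189, 216, 157]

at x=0,y=1 over L1,L2,L3:
L1 α=7/8: [77/8, 77/8, 147/8]
L2 α=1/3: [133/12, 329/12, 187/12]
L3 α=2/5: [629/20, 1937/20, 2051/20]
→ [31, 97, 103]

at x=1,y=0 over L1,L2:
L1 α=3/5: [0, 174/5, 393/5]
L2 α=1/2: [40, 369/10, 299/5]
= [40, 37, 60]

(2,1) stack=L1,L2,L4,L5; from [0,0,0]:
+L1 (α=1/3) → [146/3, 251/3, 58/3]
+L2 (α=4/5) → [746/15, 2507/15, 2698/15]
+L4 (α=1/2) → [1108/15, 1381/15, 3104/15]
+L5 (α=1/2) → [4033/30, 2498/15, 5459/30]
→ [134, 167, 182]

(3,1) stack=L1,L2,L4,L5; from [0,0,0]:
L1 α=1/8: [67/4, 73/4, 111/8]
L2 α=2/3: [227/12, 683/4, 69/8]
L4 α=2/3: [2867/36, 787/12, 1333/24]
L5 α=3/8: [27079/288, 11099/96, 15593/192]
rounded: [94, 116, 81]


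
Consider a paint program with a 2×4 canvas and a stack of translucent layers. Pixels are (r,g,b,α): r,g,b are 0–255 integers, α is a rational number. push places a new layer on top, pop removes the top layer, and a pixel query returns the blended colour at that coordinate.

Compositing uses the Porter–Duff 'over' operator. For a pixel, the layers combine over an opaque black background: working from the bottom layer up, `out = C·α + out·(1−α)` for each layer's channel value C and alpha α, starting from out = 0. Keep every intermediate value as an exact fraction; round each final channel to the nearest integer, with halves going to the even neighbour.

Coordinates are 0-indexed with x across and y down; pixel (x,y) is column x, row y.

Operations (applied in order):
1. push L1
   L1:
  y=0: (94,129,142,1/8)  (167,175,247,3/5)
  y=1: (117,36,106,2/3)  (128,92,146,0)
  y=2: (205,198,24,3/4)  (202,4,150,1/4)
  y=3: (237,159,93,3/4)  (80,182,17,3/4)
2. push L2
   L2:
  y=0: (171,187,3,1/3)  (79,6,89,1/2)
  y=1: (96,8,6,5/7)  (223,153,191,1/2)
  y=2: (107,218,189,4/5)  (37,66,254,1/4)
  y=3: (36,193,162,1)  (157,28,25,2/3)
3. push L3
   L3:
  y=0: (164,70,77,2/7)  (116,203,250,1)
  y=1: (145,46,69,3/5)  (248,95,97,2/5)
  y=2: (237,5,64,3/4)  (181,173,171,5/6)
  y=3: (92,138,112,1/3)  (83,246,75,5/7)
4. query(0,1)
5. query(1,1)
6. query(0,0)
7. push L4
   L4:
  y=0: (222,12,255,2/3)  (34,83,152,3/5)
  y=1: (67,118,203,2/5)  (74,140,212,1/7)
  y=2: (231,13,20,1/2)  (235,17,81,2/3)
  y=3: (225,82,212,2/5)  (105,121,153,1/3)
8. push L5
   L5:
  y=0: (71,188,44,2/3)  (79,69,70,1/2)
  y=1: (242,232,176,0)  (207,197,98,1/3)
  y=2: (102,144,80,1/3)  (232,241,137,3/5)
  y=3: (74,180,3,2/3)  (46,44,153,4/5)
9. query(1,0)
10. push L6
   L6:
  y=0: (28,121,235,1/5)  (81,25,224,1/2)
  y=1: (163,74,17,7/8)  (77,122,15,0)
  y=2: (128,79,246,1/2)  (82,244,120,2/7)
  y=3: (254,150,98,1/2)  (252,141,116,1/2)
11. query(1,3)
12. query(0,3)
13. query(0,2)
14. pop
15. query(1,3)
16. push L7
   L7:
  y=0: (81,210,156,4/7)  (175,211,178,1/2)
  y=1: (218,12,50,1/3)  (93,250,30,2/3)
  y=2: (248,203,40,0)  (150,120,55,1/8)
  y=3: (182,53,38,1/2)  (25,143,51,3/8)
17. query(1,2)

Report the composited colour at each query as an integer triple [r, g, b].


query (0,1) [L1,L2,L3] — begin 0,0,0
L1 α=2/3: [78, 24, 212/3]
L2 α=5/7: [636/7, 88/7, 514/21]
L3 α=3/5: [4317/35, 1142/35, 1075/21]
rounded: [123, 33, 51]

(1,1) stack=L1,L2,L3; from [0,0,0]:
+L1 (α=0) → [0, 0, 0]
+L2 (α=1/2) → [223/2, 153/2, 191/2]
+L3 (α=2/5) → [1661/10, 839/10, 961/10]
= [166, 84, 96]

(0,0) stack=L1,L2,L3; from [0,0,0]:
L1 α=1/8: [47/4, 129/8, 71/4]
L2 α=1/3: [389/6, 877/12, 77/6]
L3 α=2/7: [559/6, 6065/84, 187/6]
= [93, 72, 31]

query (1,0) [L1,L2,L3,L4,L5] — begin 0,0,0
L1 α=3/5: [501/5, 105, 741/5]
L2 α=1/2: [448/5, 111/2, 593/5]
L3 α=1: [116, 203, 250]
L4 α=3/5: [334/5, 131, 956/5]
L5 α=1/2: [729/10, 100, 653/5]
= [73, 100, 131]

(1,3) stack=L1,L2,L3,L4,L5,L6; from [0,0,0]:
L1 α=3/4: [60, 273/2, 51/4]
L2 α=2/3: [374/3, 385/6, 251/12]
L3 α=5/7: [1993/21, 4075/21, 2501/42]
L4 α=1/3: [6191/63, 10691/63, 5714/63]
L5 α=4/5: [17783/315, 21779/315, 8854/63]
L6 α=1/2: [97163/630, 33097/315, 8081/63]
rounded: [154, 105, 128]

query (0,3) [L1,L2,L3,L4,L5,L6] — begin 0,0,0
L1 α=3/4: [711/4, 477/4, 279/4]
L2 α=1: [36, 193, 162]
L3 α=1/3: [164/3, 524/3, 436/3]
L4 α=2/5: [614/5, 688/5, 172]
L5 α=2/3: [1354/15, 2488/15, 178/3]
L6 α=1/2: [2582/15, 2369/15, 236/3]
rounded: [172, 158, 79]

at x=0,y=2 over L1,L2,L3,L4,L5,L6:
L1 α=3/4: [615/4, 297/2, 18]
L2 α=4/5: [2327/20, 2041/10, 774/5]
L3 α=3/4: [16547/80, 2191/40, 867/10]
L4 α=1/2: [35027/160, 2711/80, 1067/20]
L5 α=1/3: [43187/240, 8471/120, 1867/30]
L6 α=1/2: [73907/480, 17951/240, 9247/60]
rounded: [154, 75, 154]

query (1,3) [L1,L2,L3,L4,L5] — begin 0,0,0
L1 α=3/4: [60, 273/2, 51/4]
L2 α=2/3: [374/3, 385/6, 251/12]
L3 α=5/7: [1993/21, 4075/21, 2501/42]
L4 α=1/3: [6191/63, 10691/63, 5714/63]
L5 α=4/5: [17783/315, 21779/315, 8854/63]
→ [56, 69, 141]

(1,2) stack=L1,L2,L3,L4,L5,L7; from [0,0,0]:
L1 α=1/4: [101/2, 1, 75/2]
L2 α=1/4: [377/8, 69/4, 733/8]
L3 α=5/6: [2539/16, 3529/24, 7573/48]
L4 α=2/3: [3353/16, 4345/72, 15349/144]
L5 α=3/5: [8921/40, 30373/180, 44941/360]
L7 α=1/8: [68447/320, 234211/1440, 334387/2880]
→ [214, 163, 116]
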